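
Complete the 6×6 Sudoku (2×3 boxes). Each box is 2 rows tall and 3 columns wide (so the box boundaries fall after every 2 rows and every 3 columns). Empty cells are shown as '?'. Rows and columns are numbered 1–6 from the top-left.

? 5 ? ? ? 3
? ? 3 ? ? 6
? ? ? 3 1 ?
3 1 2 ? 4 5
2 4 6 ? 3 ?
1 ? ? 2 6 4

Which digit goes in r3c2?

6

r1c5 = 2 (sole candidate).
r2c1 = 4 (sole candidate).
r2c2 = 2 (sole candidate).
r2c5 = 5 (sole candidate).
r3c2 = 6: row 3 has {1,3}; col 2 has {1,2,4,5}; box has {1,2,3} → only 6 remains.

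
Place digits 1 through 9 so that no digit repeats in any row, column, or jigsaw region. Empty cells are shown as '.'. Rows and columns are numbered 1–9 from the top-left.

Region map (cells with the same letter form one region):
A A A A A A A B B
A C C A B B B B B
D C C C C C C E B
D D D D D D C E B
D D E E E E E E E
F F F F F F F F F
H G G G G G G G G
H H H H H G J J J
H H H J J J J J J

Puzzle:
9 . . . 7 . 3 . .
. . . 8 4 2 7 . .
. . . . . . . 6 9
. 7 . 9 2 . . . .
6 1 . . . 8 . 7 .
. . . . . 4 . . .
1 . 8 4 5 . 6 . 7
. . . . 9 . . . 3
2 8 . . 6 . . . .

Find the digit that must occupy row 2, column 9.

1

row 2, column 1 = 5 (sole candidate).
row 5, column 5 = 3 (sole candidate).
row 8, column 6 = 1 (sole candidate).
row 1, column 6 = 6 (sole candidate).
row 4, column 9 = 6 (hidden single in row 4).
row 2, column 9 = 1: row 2 has {2,4,5,7,8}; col 9 has {3,6,7,9}; region has {2,4,6,7,9} → only 1 remains.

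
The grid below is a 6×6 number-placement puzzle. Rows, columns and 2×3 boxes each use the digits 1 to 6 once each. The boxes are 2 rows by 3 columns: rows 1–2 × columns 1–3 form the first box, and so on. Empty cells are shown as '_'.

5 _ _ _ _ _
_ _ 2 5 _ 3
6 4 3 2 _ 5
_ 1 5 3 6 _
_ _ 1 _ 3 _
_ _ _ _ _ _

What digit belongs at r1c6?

6

r2c2 = 6 (sole candidate).
r3c5 = 1 (sole candidate).
r4c1 = 2 (sole candidate).
r4c6 = 4 (sole candidate).
r5c1 = 4 (sole candidate).
r5c4 = 6 (sole candidate).
r5c6 = 2 (sole candidate).
r6c1 = 3 (sole candidate).
r6c3 = 6 (sole candidate).
r6c6 = 1 (sole candidate).
r1c2 = 3 (sole candidate).
r1c3 = 4 (sole candidate).
r1c4 = 1 (sole candidate).
r1c5 = 2 (sole candidate).
r1c6 = 6: row 1 has {1,2,3,4,5}; col 6 has {1,2,3,4,5}; box has {1,2,3,5} → only 6 remains.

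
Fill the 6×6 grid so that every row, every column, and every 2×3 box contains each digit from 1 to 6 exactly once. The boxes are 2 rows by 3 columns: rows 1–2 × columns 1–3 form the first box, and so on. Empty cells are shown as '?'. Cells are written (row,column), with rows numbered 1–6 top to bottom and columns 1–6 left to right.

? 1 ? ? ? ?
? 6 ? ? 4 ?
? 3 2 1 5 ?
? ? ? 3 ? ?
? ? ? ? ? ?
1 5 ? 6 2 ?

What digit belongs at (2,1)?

(4,2) = 4 (sole candidate).
(4,5) = 6 (sole candidate).
(4,6) = 2 (sole candidate).
(5,2) = 2 (sole candidate).
(1,5) = 3 (sole candidate).
(3,1) = 6 (sole candidate).
(3,6) = 4 (sole candidate).
(4,1) = 5 (sole candidate).
(4,3) = 1 (sole candidate).
(5,5) = 1 (sole candidate).
(6,6) = 3 (sole candidate).
(5,6) = 5 (sole candidate).
(6,3) = 4 (sole candidate).
(1,3) = 5 (sole candidate).
(1,4) = 2 (sole candidate).
(1,6) = 6 (sole candidate).
(2,3) = 3 (sole candidate).
(2,4) = 5 (sole candidate).
(2,6) = 1 (sole candidate).
(5,1) = 3 (sole candidate).
(5,3) = 6 (sole candidate).
(5,4) = 4 (sole candidate).
(1,1) = 4 (sole candidate).
(2,1) = 2: row 2 has {1,3,4,5,6}; col 1 has {1,3,4,5,6}; box has {1,3,4,5,6} → only 2 remains.

2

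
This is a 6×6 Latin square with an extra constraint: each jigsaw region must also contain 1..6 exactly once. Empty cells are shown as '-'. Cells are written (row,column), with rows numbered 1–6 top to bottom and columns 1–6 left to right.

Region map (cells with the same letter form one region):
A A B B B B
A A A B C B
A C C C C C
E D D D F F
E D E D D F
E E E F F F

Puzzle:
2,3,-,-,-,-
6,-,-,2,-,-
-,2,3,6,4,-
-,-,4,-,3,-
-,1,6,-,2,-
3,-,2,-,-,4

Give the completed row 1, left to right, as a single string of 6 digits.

235416

(4,4) = 5: row 4 has {3,4}; col 4 has {2,6}; region has {1,2,4} → only 5 remains.
(5,4) = 3: row 5 has {1,2,6}; col 4 has {2,5,6}; region has {1,2,4,5} → only 3 remains.
(5,6) = 5: row 5 has {1,2,3,6}; col 6 has {4}; region has {3,4} → only 5 remains.
(6,2) = 5: row 6 has {2,3,4}; col 2 has {1,2,3}; region has {2,3,6} → only 5 remains.
(6,4) = 1: row 6 has {2,3,4,5}; col 4 has {2,3,5,6}; region has {3,4,5} → only 1 remains.
(6,5) = 6: row 6 has {1,2,3,4,5}; col 5 has {2,3,4}; region has {1,3,4,5} → only 6 remains.
(1,4) = 4: row 1 has {2,3}; col 4 has {1,2,3,5,6}; region has {2} → only 4 remains.
(2,2) = 4: row 2 has {2,6}; col 2 has {1,2,3,5}; region has {2,3,6} → only 4 remains.
(3,6) = 1: row 3 has {2,3,4,6}; col 6 has {4,5}; region has {2,3,4,6} → only 1 remains.
(4,1) = 1: row 4 has {3,4,5}; col 1 has {2,3,6}; region has {2,3,5,6} → only 1 remains.
(4,2) = 6: row 4 has {1,3,4,5}; col 2 has {1,2,3,4,5}; region has {1,2,3,4,5} → only 6 remains.
(4,6) = 2: row 4 has {1,3,4,5,6}; col 6 has {1,4,5}; region has {1,3,4,5,6} → only 2 remains.
(5,1) = 4: row 5 has {1,2,3,5,6}; col 1 has {1,2,3,6}; region has {1,2,3,5,6} → only 4 remains.
(1,6) = 6: row 1 has {2,3,4}; col 6 has {1,2,4,5}; region has {2,4} → only 6 remains.
(2,5) = 5: row 2 has {2,4,6}; col 5 has {2,3,4,6}; region has {1,2,3,4,6} → only 5 remains.
(2,6) = 3: row 2 has {2,4,5,6}; col 6 has {1,2,4,5,6}; region has {2,4,6} → only 3 remains.
(3,1) = 5: row 3 has {1,2,3,4,6}; col 1 has {1,2,3,4,6}; region has {2,3,4,6} → only 5 remains.
(1,5) = 1: row 1 has {2,3,4,6}; col 5 has {2,3,4,5,6}; region has {2,3,4,6} → only 1 remains.
(2,3) = 1: row 2 has {2,3,4,5,6}; col 3 has {2,3,4,6}; region has {2,3,4,5,6} → only 1 remains.
(1,3) = 5: row 1 has {1,2,3,4,6}; col 3 has {1,2,3,4,6}; region has {1,2,3,4,6} → only 5 remains.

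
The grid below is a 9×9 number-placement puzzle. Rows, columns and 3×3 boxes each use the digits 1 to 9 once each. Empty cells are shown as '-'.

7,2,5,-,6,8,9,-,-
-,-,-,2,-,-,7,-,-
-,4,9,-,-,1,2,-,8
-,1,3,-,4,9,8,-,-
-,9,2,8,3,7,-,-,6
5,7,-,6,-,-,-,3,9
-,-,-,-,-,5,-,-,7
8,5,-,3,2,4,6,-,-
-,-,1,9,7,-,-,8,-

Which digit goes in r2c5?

9

r1c4 = 4 (sole candidate).
r1c8 = 1 (sole candidate).
r1c9 = 3 (sole candidate).
r2c6 = 3 (sole candidate).
r3c5 = 5 (sole candidate).
r3c8 = 6 (sole candidate).
r4c1 = 6 (sole candidate).
r4c4 = 5 (sole candidate).
r4c9 = 2 (sole candidate).
r5c1 = 4 (sole candidate).
r5c8 = 5 (sole candidate).
r6c3 = 8 (sole candidate).
r6c5 = 1 (sole candidate).
r6c6 = 2 (sole candidate).
r6c7 = 4 (sole candidate).
r7c4 = 1 (sole candidate).
r7c5 = 8 (sole candidate).
r7c7 = 3 (sole candidate).
r8c3 = 7 (sole candidate).
r8c8 = 9 (sole candidate).
r8c9 = 1 (sole candidate).
r9c6 = 6 (sole candidate).
r9c7 = 5 (sole candidate).
r9c9 = 4 (sole candidate).
r2c1 = 1 (sole candidate).
r2c3 = 6 (sole candidate).
r2c5 = 9: row 2 has {1,2,3,6,7}; col 5 has {1,2,3,4,5,6,7,8}; box has {1,2,3,4,5,6,8} → only 9 remains.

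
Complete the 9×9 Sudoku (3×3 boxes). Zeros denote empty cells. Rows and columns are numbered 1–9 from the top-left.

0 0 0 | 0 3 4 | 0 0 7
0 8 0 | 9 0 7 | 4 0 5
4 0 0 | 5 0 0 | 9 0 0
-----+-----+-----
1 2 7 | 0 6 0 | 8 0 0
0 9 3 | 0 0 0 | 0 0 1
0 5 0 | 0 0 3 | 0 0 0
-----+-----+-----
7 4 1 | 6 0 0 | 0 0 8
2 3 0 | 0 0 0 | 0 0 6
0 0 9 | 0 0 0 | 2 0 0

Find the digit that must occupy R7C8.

R4C4 = 4: row 4 has {1,2,6,7,8}; col 4 has {5,6,9}; box has {3,6} → only 4 remains.
R9C2 = 6: row 9 has {2,9}; col 2 has {2,3,4,5,8,9}; box has {1,2,3,4,7,9} → only 6 remains.
R1C2 = 1: row 1 has {3,4,7}; col 2 has {2,3,4,5,6,8,9}; box has {4,8} → only 1 remains.
R1C7 = 6: row 1 has {1,3,4,7}; col 7 has {2,4,8,9}; box has {4,5,7,9} → only 6 remains.
R3C2 = 7: row 3 has {4,5,9}; col 2 has {1,2,3,4,5,6,8,9}; box has {1,4,8} → only 7 remains.
R6C7 = 7: row 6 has {3,5}; col 7 has {2,4,6,8,9}; box has {1,8} → only 7 remains.
R5C7 = 5: row 5 has {1,3,9}; col 7 has {2,4,6,7,8,9}; box has {1,7,8} → only 5 remains.
R7C7 = 3: row 7 has {1,4,6,7,8}; col 7 has {2,4,5,6,7,8,9}; box has {2,6,8} → only 3 remains.
R8C7 = 1: row 8 has {2,3,6}; col 7 has {2,3,4,5,6,7,8,9}; box has {2,3,6,8} → only 1 remains.
R9C9 = 4: row 9 has {2,6,9}; col 9 has {1,5,6,7,8}; box has {1,2,3,6,8} → only 4 remains.
R1C1 = 9: in row 1, 9 can only go here (every other open cell in that row sees a 9).
R1C3 = 5: in row 1, 5 can only go here (every other open cell in that row sees a 5).
R8C3 = 8: row 8 has {1,2,3,6}; col 3 has {1,3,5,7,9}; box has {1,2,3,4,6,7,9} → only 8 remains.
R8C4 = 7: row 8 has {1,2,3,6,8}; col 4 has {4,5,6,9}; box has {6} → only 7 remains.
R9C1 = 5: row 9 has {2,4,6,9}; col 1 has {1,2,4,7,9}; box has {1,2,3,4,6,7,8,9} → only 5 remains.
R9C8 = 7: row 9 has {2,4,5,6,9}; col 8 has {}; box has {1,2,3,4,6,8} → only 7 remains.
R4C6 = 5: in row 4, 5 can only go here (every other open cell in that row sees a 5).
R8C6 = 9: row 8 has {1,2,3,6,7,8}; col 6 has {3,4,5,7}; box has {6,7} → only 9 remains.
R8C8 = 5: row 8 has {1,2,3,6,7,8,9}; col 8 has {7}; box has {1,2,3,4,6,7,8} → only 5 remains.
R7C6 = 2: row 7 has {1,3,4,6,7,8}; col 6 has {3,4,5,7,9}; box has {6,7,9} → only 2 remains.
R7C8 = 9: row 7 has {1,2,3,4,6,7,8}; col 8 has {5,7}; box has {1,2,3,4,5,6,7,8} → only 9 remains.

9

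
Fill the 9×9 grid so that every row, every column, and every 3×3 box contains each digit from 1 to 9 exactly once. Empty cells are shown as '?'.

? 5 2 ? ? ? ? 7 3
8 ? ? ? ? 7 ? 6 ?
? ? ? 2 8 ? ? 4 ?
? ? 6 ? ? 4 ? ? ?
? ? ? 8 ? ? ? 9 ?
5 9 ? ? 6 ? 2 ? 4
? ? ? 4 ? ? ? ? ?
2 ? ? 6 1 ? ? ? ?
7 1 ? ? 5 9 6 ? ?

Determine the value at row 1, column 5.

row 9, column 4 = 3 (sole candidate).
row 8, column 6 = 8 (sole candidate).
row 7, column 6 = 2 (sole candidate).
row 7, column 5 = 7 (sole candidate).
row 1, column 7 = 8 (hidden single in row 1).
row 2, column 9 = 2 (hidden single in row 2).
row 9, column 9 = 8 (sole candidate).
row 9, column 3 = 4 (sole candidate).
row 9, column 8 = 2 (sole candidate).
row 8, column 2 = 3 (sole candidate).
row 8, column 8 = 5 (sole candidate).
row 2, column 2 = 4 (sole candidate).
row 8, column 3 = 9 (sole candidate).
row 8, column 9 = 7 (sole candidate).
row 7, column 1 = 6 (sole candidate).
row 7, column 2 = 8 (sole candidate).
row 7, column 3 = 5 (sole candidate).
row 8, column 7 = 4 (sole candidate).
row 1, column 5 = 4: in row 1, 4 can only go here (every other open cell in that row sees a 4).

4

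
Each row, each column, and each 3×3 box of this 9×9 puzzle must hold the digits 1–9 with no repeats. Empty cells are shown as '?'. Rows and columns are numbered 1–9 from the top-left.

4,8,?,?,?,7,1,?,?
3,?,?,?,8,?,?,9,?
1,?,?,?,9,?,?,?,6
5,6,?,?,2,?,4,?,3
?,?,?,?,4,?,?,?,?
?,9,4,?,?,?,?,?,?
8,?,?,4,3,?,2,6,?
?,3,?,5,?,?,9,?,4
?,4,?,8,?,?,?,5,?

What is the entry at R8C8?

8

R1C3 = 9 (hidden single in row 1).
R2C6 = 4 (hidden single in row 2).
R2C4 = 1 (hidden single in row 2).
R2C3 = 6 (hidden single in row 2).
R3C8 = 4 (hidden single in row 3).
R3C7 = 8 (hidden single in row 3).
R7C6 = 9 (hidden single in row 7).
R4C4 = 9 (hidden single in row 4).
R5C9 = 9 (hidden single in row 5).
R8C8 = 8: in row 8, 8 can only go here (every other open cell in that row sees an 8).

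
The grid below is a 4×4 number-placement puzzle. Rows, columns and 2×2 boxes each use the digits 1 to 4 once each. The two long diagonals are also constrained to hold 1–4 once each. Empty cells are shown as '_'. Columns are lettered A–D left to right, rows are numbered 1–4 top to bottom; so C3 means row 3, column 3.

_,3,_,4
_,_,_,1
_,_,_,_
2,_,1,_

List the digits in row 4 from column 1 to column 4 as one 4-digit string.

A1 = 1: row 1 has {3,4}; col 1 has {2}; box has {3}; main diagonal has {} → only 1 remains.
C1 = 2: row 1 has {1,3,4}; col 3 has {1}; box has {1,4} → only 2 remains.
A2 = 4: row 2 has {1}; col 1 has {1,2}; box has {1,3} → only 4 remains.
B2 = 2: row 2 has {1,4}; col 2 has {3}; box has {1,3,4}; main diagonal has {1} → only 2 remains.
C2 = 3: row 2 has {1,2,4}; col 3 has {1,2}; box has {1,2,4}; anti-diagonal has {2,4} → only 3 remains.
A3 = 3: row 3 has {}; col 1 has {1,2,4}; box has {2} → only 3 remains.
B3 = 1: row 3 has {3}; col 2 has {2,3}; box has {2,3}; anti-diagonal has {2,3,4} → only 1 remains.
C3 = 4: row 3 has {1,3}; col 3 has {1,2,3}; box has {1}; main diagonal has {1,2} → only 4 remains.
D3 = 2: row 3 has {1,3,4}; col 4 has {1,4}; box has {1,4} → only 2 remains.
B4 = 4: row 4 has {1,2}; col 2 has {1,2,3}; box has {1,2,3} → only 4 remains.
D4 = 3: row 4 has {1,2,4}; col 4 has {1,2,4}; box has {1,2,4}; main diagonal has {1,2,4} → only 3 remains.

2413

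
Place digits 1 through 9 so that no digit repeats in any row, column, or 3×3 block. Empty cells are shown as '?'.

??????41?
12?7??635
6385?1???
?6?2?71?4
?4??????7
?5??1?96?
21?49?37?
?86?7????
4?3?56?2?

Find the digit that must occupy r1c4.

6

r3c8 = 9 (sole candidate).
r3c9 = 2 (sole candidate).
r4c3 = 9 (sole candidate).
r7c3 = 5 (sole candidate).
r7c6 = 8 (sole candidate).
r7c9 = 6 (sole candidate).
r8c1 = 9 (sole candidate).
r8c7 = 5 (sole candidate).
r8c8 = 4 (sole candidate).
r8c9 = 1 (sole candidate).
r9c2 = 7 (sole candidate).
r9c4 = 1 (sole candidate).
r9c7 = 8 (sole candidate).
r9c9 = 9 (sole candidate).
r1c2 = 9 (sole candidate).
r1c3 = 7 (sole candidate).
r1c9 = 8 (sole candidate).
r2c3 = 4 (sole candidate).
r2c5 = 8 (sole candidate).
r2c6 = 9 (sole candidate).
r3c5 = 4 (sole candidate).
r3c7 = 7 (sole candidate).
r4c5 = 3 (sole candidate).
r5c5 = 6 (sole candidate).
r5c6 = 5 (sole candidate).
r5c7 = 2 (sole candidate).
r5c8 = 8 (sole candidate).
r6c3 = 2 (sole candidate).
r6c4 = 8 (sole candidate).
r6c6 = 4 (sole candidate).
r6c9 = 3 (sole candidate).
r8c4 = 3 (sole candidate).
r8c6 = 2 (sole candidate).
r1c1 = 5 (sole candidate).
r1c4 = 6: row 1 has {1,4,5,7,8,9}; col 4 has {1,2,3,4,5,7,8}; box has {1,4,5,7,8,9} → only 6 remains.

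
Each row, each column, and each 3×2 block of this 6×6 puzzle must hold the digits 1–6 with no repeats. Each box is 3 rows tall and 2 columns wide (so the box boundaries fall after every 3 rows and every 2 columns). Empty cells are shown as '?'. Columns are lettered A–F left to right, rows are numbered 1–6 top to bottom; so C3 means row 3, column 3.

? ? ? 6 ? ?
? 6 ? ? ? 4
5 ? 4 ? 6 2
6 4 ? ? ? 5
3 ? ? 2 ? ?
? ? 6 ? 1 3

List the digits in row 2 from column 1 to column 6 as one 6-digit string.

F1 = 1: row 1 has {6}; col 6 has {2,3,4,5}; box has {2,4,6} → only 1 remains.
E4 = 2: row 4 has {4,5,6}; col 5 has {1,6}; box has {1,3,5} → only 2 remains.
E5 = 4: row 5 has {2,3}; col 5 has {1,2,6}; box has {1,2,3,5} → only 4 remains.
F5 = 6: row 5 has {2,3,4}; col 6 has {1,2,3,4,5}; box has {1,2,3,4,5} → only 6 remains.
A6 = 2: row 6 has {1,3,6}; col 1 has {3,5,6}; box has {3,4,6} → only 2 remains.
B6 = 5: row 6 has {1,2,3,6}; col 2 has {4,6}; box has {2,3,4,6} → only 5 remains.
D6 = 4: row 6 has {1,2,3,5,6}; col 4 has {2,6}; box has {2,6} → only 4 remains.
A1 = 4: row 1 has {1,6}; col 1 has {2,3,5,6}; box has {5,6} → only 4 remains.
A2 = 1: row 2 has {4,6}; col 1 has {2,3,4,5,6}; box has {4,5,6} → only 1 remains.
B3 = 3: row 3 has {2,4,5,6}; col 2 has {4,5,6}; box has {1,4,5,6} → only 3 remains.
D3 = 1: row 3 has {2,3,4,5,6}; col 4 has {2,4,6}; box has {4,6} → only 1 remains.
D4 = 3: row 4 has {2,4,5,6}; col 4 has {1,2,4,6}; box has {2,4,6} → only 3 remains.
B5 = 1: row 5 has {2,3,4,6}; col 2 has {3,4,5,6}; box has {2,3,4,5,6} → only 1 remains.
C5 = 5: row 5 has {1,2,3,4,6}; col 3 has {4,6}; box has {2,3,4,6} → only 5 remains.
B1 = 2: row 1 has {1,4,6}; col 2 has {1,3,4,5,6}; box has {1,3,4,5,6} → only 2 remains.
C1 = 3: row 1 has {1,2,4,6}; col 3 has {4,5,6}; box has {1,4,6} → only 3 remains.
E1 = 5: row 1 has {1,2,3,4,6}; col 5 has {1,2,4,6}; box has {1,2,4,6} → only 5 remains.
C2 = 2: row 2 has {1,4,6}; col 3 has {3,4,5,6}; box has {1,3,4,6} → only 2 remains.
D2 = 5: row 2 has {1,2,4,6}; col 4 has {1,2,3,4,6}; box has {1,2,3,4,6} → only 5 remains.
E2 = 3: row 2 has {1,2,4,5,6}; col 5 has {1,2,4,5,6}; box has {1,2,4,5,6} → only 3 remains.

162534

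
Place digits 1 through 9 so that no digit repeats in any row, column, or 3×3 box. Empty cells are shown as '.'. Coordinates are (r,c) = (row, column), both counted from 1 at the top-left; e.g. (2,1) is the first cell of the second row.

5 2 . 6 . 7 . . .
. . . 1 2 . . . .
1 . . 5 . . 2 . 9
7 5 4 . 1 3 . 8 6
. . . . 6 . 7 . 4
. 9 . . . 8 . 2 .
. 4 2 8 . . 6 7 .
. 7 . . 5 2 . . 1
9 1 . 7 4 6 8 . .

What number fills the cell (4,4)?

2

(3,6) = 4 (sole candidate).
(4,7) = 9 (sole candidate).
(6,4) = 4 (sole candidate).
(6,5) = 7 (sole candidate).
(7,1) = 3 (sole candidate).
(7,5) = 9 (sole candidate).
(7,6) = 1 (sole candidate).
(7,9) = 5 (sole candidate).
(8,4) = 3 (sole candidate).
(8,7) = 4 (sole candidate).
(8,8) = 9 (sole candidate).
(9,3) = 5 (sole candidate).
(9,8) = 3 (sole candidate).
(9,9) = 2 (sole candidate).
(2,6) = 9 (sole candidate).
(3,8) = 6 (sole candidate).
(4,4) = 2: row 4 has {1,3,4,5,6,7,8,9}; col 4 has {1,3,4,5,6,7,8}; box has {1,3,4,6,7,8} → only 2 remains.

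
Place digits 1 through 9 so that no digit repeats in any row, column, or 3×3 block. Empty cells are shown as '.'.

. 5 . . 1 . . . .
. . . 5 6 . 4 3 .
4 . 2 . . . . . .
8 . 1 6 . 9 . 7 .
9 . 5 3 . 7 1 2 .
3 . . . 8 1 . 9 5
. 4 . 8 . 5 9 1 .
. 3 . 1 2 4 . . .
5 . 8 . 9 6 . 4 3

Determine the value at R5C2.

R4C2 = 2: row 4 has {1,6,7,8,9}; col 2 has {3,4,5}; box has {1,3,5,8,9} → only 2 remains.
R4C7 = 3: row 4 has {1,2,6,7,8,9}; col 7 has {1,4,9}; box has {1,2,5,7,9} → only 3 remains.
R4C9 = 4: row 4 has {1,2,3,6,7,8,9}; col 9 has {3,5}; box has {1,2,3,5,7,9} → only 4 remains.
R5C2 = 6: row 5 has {1,2,3,5,7,9}; col 2 has {2,3,4,5}; box has {1,2,3,5,8,9} → only 6 remains.

6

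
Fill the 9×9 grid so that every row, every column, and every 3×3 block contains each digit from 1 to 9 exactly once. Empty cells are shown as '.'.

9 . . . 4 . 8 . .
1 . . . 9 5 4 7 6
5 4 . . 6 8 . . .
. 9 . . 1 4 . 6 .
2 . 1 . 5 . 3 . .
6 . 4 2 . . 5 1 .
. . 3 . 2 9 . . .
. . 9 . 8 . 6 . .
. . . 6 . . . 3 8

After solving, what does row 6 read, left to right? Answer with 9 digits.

684237519

row 2, column 4 = 3: row 2 has {1,4,5,6,7,9}; col 4 has {2,6}; box has {4,5,6,8,9} → only 3 remains.
row 9, column 5 = 7: row 9 has {3,6,8}; col 5 has {1,2,4,5,6,8,9}; box has {2,6,8,9} → only 7 remains.
row 9, column 6 = 1: row 9 has {3,6,7,8}; col 6 has {4,5,8,9}; box has {2,6,7,8,9} → only 1 remains.
row 6, column 5 = 3: row 6 has {1,2,4,5,6}; col 5 has {1,2,4,5,6,7,8,9}; box has {1,2,4,5} → only 3 remains.
row 6, column 6 = 7: row 6 has {1,2,3,4,5,6}; col 6 has {1,4,5,8,9}; box has {1,2,3,4,5} → only 7 remains.
row 6, column 9 = 9: row 6 has {1,2,3,4,5,6,7}; col 9 has {6,8}; box has {1,3,5,6} → only 9 remains.
row 8, column 6 = 3: row 8 has {6,8,9}; col 6 has {1,4,5,7,8,9}; box has {1,2,6,7,8,9} → only 3 remains.
row 9, column 1 = 4: row 9 has {1,3,6,7,8}; col 1 has {1,2,5,6,9}; box has {3,9} → only 4 remains.
row 1, column 6 = 2: row 1 has {4,8,9}; col 6 has {1,3,4,5,7,8,9}; box has {3,4,5,6,8,9} → only 2 remains.
row 1, column 8 = 5: row 1 has {2,4,8,9}; col 8 has {1,3,6,7}; box has {4,6,7,8} → only 5 remains.
row 4, column 4 = 8: row 4 has {1,4,6,9}; col 4 has {2,3,6}; box has {1,2,3,4,5,7} → only 8 remains.
row 5, column 4 = 9: row 5 has {1,2,3,5}; col 4 has {2,3,6,8}; box has {1,2,3,4,5,7,8} → only 9 remains.
row 5, column 6 = 6: row 5 has {1,2,3,5,9}; col 6 has {1,2,3,4,5,7,8,9}; box has {1,2,3,4,5,7,8,9} → only 6 remains.
row 6, column 2 = 8: row 6 has {1,2,3,4,5,6,7,9}; col 2 has {4,9}; box has {1,2,4,6,9} → only 8 remains.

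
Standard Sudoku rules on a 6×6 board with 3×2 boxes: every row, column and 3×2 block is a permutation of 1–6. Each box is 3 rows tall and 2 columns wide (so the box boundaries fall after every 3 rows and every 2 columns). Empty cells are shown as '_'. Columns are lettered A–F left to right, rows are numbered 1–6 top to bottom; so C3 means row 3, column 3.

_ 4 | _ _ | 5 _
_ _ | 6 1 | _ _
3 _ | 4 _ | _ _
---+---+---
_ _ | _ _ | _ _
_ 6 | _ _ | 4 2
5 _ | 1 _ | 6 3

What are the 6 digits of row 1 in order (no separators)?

643251

A2 = 2 (sole candidate).
B2 = 5 (sole candidate).
E2 = 3 (sole candidate).
F2 = 4 (sole candidate).
B3 = 1 (sole candidate).
E3 = 2 (sole candidate).
F3 = 6 (sole candidate).
E4 = 1 (sole candidate).
F4 = 5 (sole candidate).
A5 = 1 (sole candidate).
B6 = 2 (sole candidate).
D6 = 4 (sole candidate).
A1 = 6: row 1 has {4,5}; col 1 has {1,2,3,5}; box has {1,2,3,4,5} → only 6 remains.
F1 = 1: row 1 has {4,5,6}; col 6 has {2,3,4,5,6}; box has {2,3,4,5,6} → only 1 remains.
D3 = 5 (sole candidate).
A4 = 4 (sole candidate).
B4 = 3 (sole candidate).
C4 = 2 (sole candidate).
D4 = 6 (sole candidate).
D5 = 3 (sole candidate).
C1 = 3: row 1 has {1,4,5,6}; col 3 has {1,2,4,6}; box has {1,4,5,6} → only 3 remains.
D1 = 2: row 1 has {1,3,4,5,6}; col 4 has {1,3,4,5,6}; box has {1,3,4,5,6} → only 2 remains.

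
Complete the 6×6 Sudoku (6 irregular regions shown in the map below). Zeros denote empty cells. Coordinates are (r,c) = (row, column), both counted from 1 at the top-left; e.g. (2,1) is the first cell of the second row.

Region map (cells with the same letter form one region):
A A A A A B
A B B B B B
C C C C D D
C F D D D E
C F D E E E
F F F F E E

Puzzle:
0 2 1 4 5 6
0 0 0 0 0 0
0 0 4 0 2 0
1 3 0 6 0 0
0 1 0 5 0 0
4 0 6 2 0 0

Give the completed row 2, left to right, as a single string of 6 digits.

(1,1) = 3: row 1 has {1,2,4,5,6}; col 1 has {1,4}; region has {1,2,4,5} → only 3 remains.
(2,1) = 6: row 2 has {}; col 1 has {1,3,4}; region has {1,2,3,4,5} → only 6 remains.
(3,1) = 5: row 3 has {2,4}; col 1 has {1,3,4,6}; region has {1,4} → only 5 remains.
(3,2) = 6: row 3 has {2,4,5}; col 2 has {1,2,3}; region has {1,4,5} → only 6 remains.
(3,4) = 3: row 3 has {2,4,5,6}; col 4 has {2,4,5,6}; region has {1,4,5,6} → only 3 remains.
(3,6) = 1: row 3 has {2,3,4,5,6}; col 6 has {6}; region has {2,6} → only 1 remains.
(4,3) = 5: row 4 has {1,3,6}; col 3 has {1,4,6}; region has {1,2,6} → only 5 remains.
(4,5) = 4: row 4 has {1,3,5,6}; col 5 has {2,5}; region has {1,2,5,6} → only 4 remains.
(4,6) = 2: row 4 has {1,3,4,5,6}; col 6 has {1,6}; region has {5} → only 2 remains.
(5,1) = 2: row 5 has {1,5}; col 1 has {1,3,4,5,6}; region has {1,3,4,5,6} → only 2 remains.
(5,3) = 3: row 5 has {1,2,5}; col 3 has {1,4,5,6}; region has {1,2,4,5,6} → only 3 remains.
(5,5) = 6: row 5 has {1,2,3,5}; col 5 has {2,4,5}; region has {2,5} → only 6 remains.
(5,6) = 4: row 5 has {1,2,3,5,6}; col 6 has {1,2,6}; region has {2,5,6} → only 4 remains.
(6,2) = 5: row 6 has {2,4,6}; col 2 has {1,2,3,6}; region has {1,2,3,4,6} → only 5 remains.
(6,6) = 3: row 6 has {2,4,5,6}; col 6 has {1,2,4,6}; region has {2,4,5,6} → only 3 remains.
(2,2) = 4: row 2 has {6}; col 2 has {1,2,3,5,6}; region has {6} → only 4 remains.
(2,3) = 2: row 2 has {4,6}; col 3 has {1,3,4,5,6}; region has {4,6} → only 2 remains.
(2,4) = 1: row 2 has {2,4,6}; col 4 has {2,3,4,5,6}; region has {2,4,6} → only 1 remains.
(2,5) = 3: row 2 has {1,2,4,6}; col 5 has {2,4,5,6}; region has {1,2,4,6} → only 3 remains.
(2,6) = 5: row 2 has {1,2,3,4,6}; col 6 has {1,2,3,4,6}; region has {1,2,3,4,6} → only 5 remains.

642135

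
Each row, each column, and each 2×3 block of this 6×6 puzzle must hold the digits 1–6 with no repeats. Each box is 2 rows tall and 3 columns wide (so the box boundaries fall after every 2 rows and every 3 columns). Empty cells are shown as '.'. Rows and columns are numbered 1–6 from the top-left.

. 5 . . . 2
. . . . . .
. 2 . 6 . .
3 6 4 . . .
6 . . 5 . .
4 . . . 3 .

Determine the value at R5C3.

R1C1 = 1: row 1 has {2,5}; col 1 has {3,4,6}; box has {5} → only 1 remains.
R2C1 = 2: row 2 has {}; col 1 has {1,3,4,6}; box has {1,5} → only 2 remains.
R3C1 = 5: row 3 has {2,6}; col 1 has {1,2,3,4,6}; box has {2,3,4,6} → only 5 remains.
R3C3 = 1: row 3 has {2,5,6}; col 3 has {4}; box has {2,3,4,5,6} → only 1 remains.
R3C5 = 4: row 3 has {1,2,5,6}; col 5 has {3}; box has {6} → only 4 remains.
R3C6 = 3: row 3 has {1,2,4,5,6}; col 6 has {2}; box has {4,6} → only 3 remains.
R6C2 = 1: row 6 has {3,4}; col 2 has {2,5,6}; box has {4,6} → only 1 remains.
R6C4 = 2: row 6 has {1,3,4}; col 4 has {5,6}; box has {3,5} → only 2 remains.
R6C6 = 6: row 6 has {1,2,3,4}; col 6 has {2,3}; box has {2,3,5} → only 6 remains.
R1C5 = 6: row 1 has {1,2,5}; col 5 has {3,4}; box has {2} → only 6 remains.
R4C4 = 1: row 4 has {3,4,6}; col 4 has {2,5,6}; box has {3,4,6} → only 1 remains.
R4C6 = 5: row 4 has {1,3,4,6}; col 6 has {2,3,6}; box has {1,3,4,6} → only 5 remains.
R5C2 = 3: row 5 has {5,6}; col 2 has {1,2,5,6}; box has {1,4,6} → only 3 remains.
R5C3 = 2: row 5 has {3,5,6}; col 3 has {1,4}; box has {1,3,4,6} → only 2 remains.

2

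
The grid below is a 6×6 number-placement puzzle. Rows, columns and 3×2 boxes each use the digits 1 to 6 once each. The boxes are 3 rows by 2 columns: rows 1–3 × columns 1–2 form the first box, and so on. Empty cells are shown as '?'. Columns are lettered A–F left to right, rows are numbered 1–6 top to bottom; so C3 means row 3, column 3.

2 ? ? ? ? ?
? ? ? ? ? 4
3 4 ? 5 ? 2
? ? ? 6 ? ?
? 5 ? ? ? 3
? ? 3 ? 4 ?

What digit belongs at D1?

3

B4 = 3 (hidden single in row 4).
F6 = 5 (hidden single in row 6).
F4 = 1 (sole candidate).
F1 = 6 (sole candidate).
E3 = 1 (sole candidate).
A4 = 4 (sole candidate).
E4 = 2 (sole candidate).
E5 = 6 (sole candidate).
B1 = 1 (sole candidate).
C1 = 4 (sole candidate).
D1 = 3: row 1 has {1,2,4,6}; col 4 has {5,6}; box has {4,5} → only 3 remains.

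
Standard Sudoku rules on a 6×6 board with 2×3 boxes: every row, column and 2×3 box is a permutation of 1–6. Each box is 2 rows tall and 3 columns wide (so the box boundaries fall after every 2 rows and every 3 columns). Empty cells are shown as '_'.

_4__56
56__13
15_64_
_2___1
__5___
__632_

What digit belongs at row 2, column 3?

2

row 1, column 4 = 2: row 1 has {4,5,6}; col 4 has {3,6}; box has {1,3,5,6} → only 2 remains.
row 2, column 3 = 2: row 2 has {1,3,5,6}; col 3 has {5,6}; box has {4,5,6} → only 2 remains.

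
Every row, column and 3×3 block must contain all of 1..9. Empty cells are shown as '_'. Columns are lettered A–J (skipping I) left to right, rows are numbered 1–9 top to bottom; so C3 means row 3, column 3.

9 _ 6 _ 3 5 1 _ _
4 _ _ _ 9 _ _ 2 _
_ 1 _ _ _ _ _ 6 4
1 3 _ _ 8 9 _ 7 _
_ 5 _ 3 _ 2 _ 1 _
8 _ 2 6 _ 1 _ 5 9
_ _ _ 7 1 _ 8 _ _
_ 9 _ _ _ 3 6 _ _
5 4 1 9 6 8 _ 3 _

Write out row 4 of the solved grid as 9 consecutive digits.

134589276

H1 = 8 (sole candidate).
J1 = 7 (sole candidate).
F3 = 7 (sole candidate).
C4 = 4: row 4 has {1,3,7,8,9}; col 3 has {1,2,6}; box has {1,2,3,5,8} → only 4 remains.
D4 = 5: row 4 has {1,3,4,7,8,9}; col 4 has {3,6,7,9}; box has {1,2,3,6,8,9} → only 5 remains.
G4 = 2: row 4 has {1,3,4,5,7,8,9}; col 7 has {1,6,8}; box has {1,5,7,9} → only 2 remains.
J4 = 6: row 4 has {1,2,3,4,5,7,8,9}; col 9 has {4,7,9}; box has {1,2,5,7,9} → only 6 remains.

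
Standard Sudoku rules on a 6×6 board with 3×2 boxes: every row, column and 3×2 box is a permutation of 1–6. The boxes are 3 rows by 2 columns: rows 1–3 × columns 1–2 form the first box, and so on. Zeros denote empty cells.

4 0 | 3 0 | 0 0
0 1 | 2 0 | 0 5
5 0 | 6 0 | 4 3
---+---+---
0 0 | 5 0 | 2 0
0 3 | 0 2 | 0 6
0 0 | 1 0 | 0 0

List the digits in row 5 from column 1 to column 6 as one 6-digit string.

134256

r2c4 = 4 (sole candidate).
r2c5 = 6 (sole candidate).
r3c2 = 2 (sole candidate).
r3c4 = 1 (sole candidate).
r5c1 = 1: row 5 has {2,3,6}; col 1 has {4,5}; box has {3} → only 1 remains.
r5c3 = 4: row 5 has {1,2,3,6}; col 3 has {1,2,3,5,6}; box has {1,2,5} → only 4 remains.
r5c5 = 5: row 5 has {1,2,3,4,6}; col 5 has {2,4,6}; box has {2,6} → only 5 remains.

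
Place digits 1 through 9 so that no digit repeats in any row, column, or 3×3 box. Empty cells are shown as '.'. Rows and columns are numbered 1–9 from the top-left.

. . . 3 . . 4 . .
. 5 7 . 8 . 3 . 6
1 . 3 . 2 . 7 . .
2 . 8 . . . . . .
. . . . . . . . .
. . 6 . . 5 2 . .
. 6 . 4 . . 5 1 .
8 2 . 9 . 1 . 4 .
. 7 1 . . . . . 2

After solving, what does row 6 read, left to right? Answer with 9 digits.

736815294

R2C4 = 1: row 2 has {3,5,6,7,8}; col 4 has {3,4,9}; box has {2,3,8} → only 1 remains.
R7C3 = 9: row 7 has {1,4,5,6}; col 3 has {1,3,6,7,8}; box has {1,2,6,7,8} → only 9 remains.
R8C3 = 5: row 8 has {1,2,4,8,9}; col 3 has {1,3,6,7,8,9}; box has {1,2,6,7,8,9} → only 5 remains.
R8C7 = 6: row 8 has {1,2,4,5,8,9}; col 7 has {2,3,4,5,7}; box has {1,2,4,5} → only 6 remains.
R1C3 = 2: row 1 has {3,4}; col 3 has {1,3,5,6,7,8,9}; box has {1,3,5,7} → only 2 remains.
R5C3 = 4: row 5 has {}; col 3 has {1,2,3,5,6,7,8,9}; box has {2,6,8} → only 4 remains.
R7C1 = 3: row 7 has {1,4,5,6,9}; col 1 has {1,2,8}; box has {1,2,5,6,7,8,9} → only 3 remains.
R7C5 = 7: row 7 has {1,3,4,5,6,9}; col 5 has {2,8}; box has {1,4,9} → only 7 remains.
R7C9 = 8: row 7 has {1,3,4,5,6,7,9}; col 9 has {2,6}; box has {1,2,4,5,6} → only 8 remains.
R8C5 = 3: row 8 has {1,2,4,5,6,8,9}; col 5 has {2,7,8}; box has {1,4,7,9} → only 3 remains.
R8C9 = 7: row 8 has {1,2,3,4,5,6,8,9}; col 9 has {2,6,8}; box has {1,2,4,5,6,8} → only 7 remains.
R9C1 = 4: row 9 has {1,2,7}; col 1 has {1,2,3,8}; box has {1,2,3,5,6,7,8,9} → only 4 remains.
R9C7 = 9: row 9 has {1,2,4,7}; col 7 has {2,3,4,5,6,7}; box has {1,2,4,5,6,7,8} → only 9 remains.
R9C8 = 3: row 9 has {1,2,4,7,9}; col 8 has {1,4}; box has {1,2,4,5,6,7,8,9} → only 3 remains.
R2C1 = 9: row 2 has {1,3,5,6,7,8}; col 1 has {1,2,3,4,8}; box has {1,2,3,5,7} → only 9 remains.
R2C6 = 4: row 2 has {1,3,5,6,7,8,9}; col 6 has {1,5}; box has {1,2,3,8} → only 4 remains.
R2C8 = 2: row 2 has {1,3,4,5,6,7,8,9}; col 8 has {1,3,4}; box has {3,4,6,7} → only 2 remains.
R4C7 = 1: row 4 has {2,8}; col 7 has {2,3,4,5,6,7,9}; box has {2} → only 1 remains.
R5C7 = 8: row 5 has {4}; col 7 has {1,2,3,4,5,6,7,9}; box has {1,2} → only 8 remains.
R6C1 = 7: row 6 has {2,5,6}; col 1 has {1,2,3,4,8,9}; box has {2,4,6,8} → only 7 remains.
R6C4 = 8: row 6 has {2,5,6,7}; col 4 has {1,3,4,9}; box has {5} → only 8 remains.
R6C8 = 9: row 6 has {2,5,6,7,8}; col 8 has {1,2,3,4}; box has {1,2,8} → only 9 remains.
R7C6 = 2: row 7 has {1,3,4,5,6,7,8,9}; col 6 has {1,4,5}; box has {1,3,4,7,9} → only 2 remains.
R1C1 = 6: row 1 has {2,3,4}; col 1 has {1,2,3,4,7,8,9}; box has {1,2,3,5,7,9} → only 6 remains.
R1C2 = 8: row 1 has {2,3,4,6}; col 2 has {2,5,6,7}; box has {1,2,3,5,6,7,9} → only 8 remains.
R1C8 = 5: row 1 has {2,3,4,6,8}; col 8 has {1,2,3,4,9}; box has {2,3,4,6,7} → only 5 remains.
R3C2 = 4: row 3 has {1,2,3,7}; col 2 has {2,5,6,7,8}; box has {1,2,3,5,6,7,8,9} → only 4 remains.
R3C8 = 8: row 3 has {1,2,3,4,7}; col 8 has {1,2,3,4,5,9}; box has {2,3,4,5,6,7} → only 8 remains.
R3C9 = 9: row 3 has {1,2,3,4,7,8}; col 9 has {2,6,7,8}; box has {2,3,4,5,6,7,8} → only 9 remains.
R5C1 = 5: row 5 has {4,8}; col 1 has {1,2,3,4,6,7,8,9}; box has {2,4,6,7,8} → only 5 remains.
R5C9 = 3: row 5 has {4,5,8}; col 9 has {2,6,7,8,9}; box has {1,2,8,9} → only 3 remains.
R6C9 = 4: row 6 has {2,5,6,7,8,9}; col 9 has {2,3,6,7,8,9}; box has {1,2,3,8,9} → only 4 remains.
R1C5 = 9: row 1 has {2,3,4,5,6,8}; col 5 has {2,3,7,8}; box has {1,2,3,4,8} → only 9 remains.
R1C6 = 7: row 1 has {2,3,4,5,6,8,9}; col 6 has {1,2,4,5}; box has {1,2,3,4,8,9} → only 7 remains.
R1C9 = 1: row 1 has {2,3,4,5,6,7,8,9}; col 9 has {2,3,4,6,7,8,9}; box has {2,3,4,5,6,7,8,9} → only 1 remains.
R3C6 = 6: row 3 has {1,2,3,4,7,8,9}; col 6 has {1,2,4,5,7}; box has {1,2,3,4,7,8,9} → only 6 remains.
R4C9 = 5: row 4 has {1,2,8}; col 9 has {1,2,3,4,6,7,8,9}; box has {1,2,3,4,8,9} → only 5 remains.
R5C6 = 9: row 5 has {3,4,5,8}; col 6 has {1,2,4,5,6,7}; box has {5,8} → only 9 remains.
R6C5 = 1: row 6 has {2,4,5,6,7,8,9}; col 5 has {2,3,7,8,9}; box has {5,8,9} → only 1 remains.
R9C6 = 8: row 9 has {1,2,3,4,7,9}; col 6 has {1,2,4,5,6,7,9}; box has {1,2,3,4,7,9} → only 8 remains.
R3C4 = 5: row 3 has {1,2,3,4,6,7,8,9}; col 4 has {1,3,4,8,9}; box has {1,2,3,4,6,7,8,9} → only 5 remains.
R4C6 = 3: row 4 has {1,2,5,8}; col 6 has {1,2,4,5,6,7,8,9}; box has {1,5,8,9} → only 3 remains.
R5C2 = 1: row 5 has {3,4,5,8,9}; col 2 has {2,4,5,6,7,8}; box has {2,4,5,6,7,8} → only 1 remains.
R5C5 = 6: row 5 has {1,3,4,5,8,9}; col 5 has {1,2,3,7,8,9}; box has {1,3,5,8,9} → only 6 remains.
R5C8 = 7: row 5 has {1,3,4,5,6,8,9}; col 8 has {1,2,3,4,5,8,9}; box has {1,2,3,4,5,8,9} → only 7 remains.
R6C2 = 3: row 6 has {1,2,4,5,6,7,8,9}; col 2 has {1,2,4,5,6,7,8}; box has {1,2,4,5,6,7,8} → only 3 remains.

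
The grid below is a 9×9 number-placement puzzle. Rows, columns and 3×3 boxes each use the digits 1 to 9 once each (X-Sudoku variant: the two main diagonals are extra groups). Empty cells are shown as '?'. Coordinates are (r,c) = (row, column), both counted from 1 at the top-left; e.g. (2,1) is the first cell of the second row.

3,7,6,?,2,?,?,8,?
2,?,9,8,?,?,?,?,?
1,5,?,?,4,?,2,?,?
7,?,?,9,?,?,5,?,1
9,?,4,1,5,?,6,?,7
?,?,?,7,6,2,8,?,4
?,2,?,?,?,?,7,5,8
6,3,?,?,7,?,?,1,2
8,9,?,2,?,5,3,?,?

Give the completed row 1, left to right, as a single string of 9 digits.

376521489

(1,4) = 5: row 1 has {2,3,6,7,8}; col 4 has {1,2,7,8,9}; box has {2,4,8} → only 5 remains.
(1,9) = 9: row 1 has {2,3,5,6,7,8}; col 9 has {1,2,4,7,8}; box has {2,8}; anti-diagonal has {2,3,5,7,8} → only 9 remains.
(2,2) = 4: row 2 has {2,8,9}; col 2 has {2,3,5,7,9}; box has {1,2,3,5,6,7,9}; main diagonal has {1,2,3,5,7,9} → only 4 remains.
(2,7) = 1: row 2 has {2,4,8,9}; col 7 has {2,3,5,6,7,8}; box has {2,8,9} → only 1 remains.
(2,8) = 6: row 2 has {1,2,4,8,9}; col 8 has {1,5,8}; box has {1,2,8,9}; anti-diagonal has {2,3,5,7,8,9} → only 6 remains.
(3,3) = 8: row 3 has {1,2,4,5}; col 3 has {4,6,9}; box has {1,2,3,4,5,6,7,9}; main diagonal has {1,2,3,4,5,7,9} → only 8 remains.
(3,9) = 3: row 3 has {1,2,4,5,8}; col 9 has {1,2,4,7,8,9}; box has {1,2,6,8,9} → only 3 remains.
(4,6) = 4: row 4 has {1,5,7,9}; col 6 has {2,5}; box has {1,2,5,6,7,9}; anti-diagonal has {2,3,5,6,7,8,9} → only 4 remains.
(5,2) = 8: row 5 has {1,4,5,6,7,9}; col 2 has {2,3,4,5,7,9}; box has {4,7,9} → only 8 remains.
(5,6) = 3: row 5 has {1,4,5,6,7,8,9}; col 6 has {2,4,5}; box has {1,2,4,5,6,7,9} → only 3 remains.
(5,8) = 2: row 5 has {1,3,4,5,6,7,8,9}; col 8 has {1,5,6,8}; box has {1,4,5,6,7,8} → only 2 remains.
(6,1) = 5: row 6 has {2,4,6,7,8}; col 1 has {1,2,3,6,7,8,9}; box has {4,7,8,9} → only 5 remains.
(6,2) = 1: row 6 has {2,4,5,6,7,8}; col 2 has {2,3,4,5,7,8,9}; box has {4,5,7,8,9} → only 1 remains.
(6,3) = 3: row 6 has {1,2,4,5,6,7,8}; col 3 has {4,6,8,9}; box has {1,4,5,7,8,9} → only 3 remains.
(6,8) = 9: row 6 has {1,2,3,4,5,6,7,8}; col 8 has {1,2,5,6,8}; box has {1,2,4,5,6,7,8} → only 9 remains.
(7,1) = 4: row 7 has {2,5,7,8}; col 1 has {1,2,3,5,6,7,8,9}; box has {2,3,6,8,9} → only 4 remains.
(7,3) = 1: row 7 has {2,4,5,7,8}; col 3 has {3,4,6,8,9}; box has {2,3,4,6,8,9}; anti-diagonal has {2,3,4,5,6,7,8,9} → only 1 remains.
(8,3) = 5: row 8 has {1,2,3,6,7}; col 3 has {1,3,4,6,8,9}; box has {1,2,3,4,6,8,9} → only 5 remains.
(8,4) = 4: row 8 has {1,2,3,5,6,7}; col 4 has {1,2,5,7,8,9}; box has {2,5,7} → only 4 remains.
(8,7) = 9: row 8 has {1,2,3,4,5,6,7}; col 7 has {1,2,3,5,6,7,8}; box has {1,2,3,5,7,8} → only 9 remains.
(9,3) = 7: row 9 has {2,3,5,8,9}; col 3 has {1,3,4,5,6,8,9}; box has {1,2,3,4,5,6,8,9} → only 7 remains.
(9,5) = 1: row 9 has {2,3,5,7,8,9}; col 5 has {2,4,5,6,7}; box has {2,4,5,7} → only 1 remains.
(9,8) = 4: row 9 has {1,2,3,5,7,8,9}; col 8 has {1,2,5,6,8,9}; box has {1,2,3,5,7,8,9} → only 4 remains.
(9,9) = 6: row 9 has {1,2,3,4,5,7,8,9}; col 9 has {1,2,3,4,7,8,9}; box has {1,2,3,4,5,7,8,9}; main diagonal has {1,2,3,4,5,7,8,9} → only 6 remains.
(1,6) = 1: row 1 has {2,3,5,6,7,8,9}; col 6 has {2,3,4,5}; box has {2,4,5,8} → only 1 remains.
(1,7) = 4: row 1 has {1,2,3,5,6,7,8,9}; col 7 has {1,2,3,5,6,7,8,9}; box has {1,2,3,6,8,9} → only 4 remains.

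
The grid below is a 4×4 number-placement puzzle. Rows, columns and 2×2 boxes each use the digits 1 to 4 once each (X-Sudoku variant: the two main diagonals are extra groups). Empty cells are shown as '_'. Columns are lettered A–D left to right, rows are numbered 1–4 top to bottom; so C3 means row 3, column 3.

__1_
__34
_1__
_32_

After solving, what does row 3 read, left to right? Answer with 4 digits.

D1 = 2 (sole candidate).
B2 = 2 (sole candidate).
C3 = 4: row 3 has {1}; col 3 has {1,2,3}; box has {2}; main diagonal has {2} → only 4 remains.
D3 = 3: row 3 has {1,4}; col 4 has {2,4}; box has {2,4} → only 3 remains.
A4 = 4 (sole candidate).
D4 = 1 (sole candidate).
A1 = 3 (sole candidate).
B1 = 4 (sole candidate).
A2 = 1 (sole candidate).
A3 = 2: row 3 has {1,3,4}; col 1 has {1,3,4}; box has {1,3,4} → only 2 remains.

2143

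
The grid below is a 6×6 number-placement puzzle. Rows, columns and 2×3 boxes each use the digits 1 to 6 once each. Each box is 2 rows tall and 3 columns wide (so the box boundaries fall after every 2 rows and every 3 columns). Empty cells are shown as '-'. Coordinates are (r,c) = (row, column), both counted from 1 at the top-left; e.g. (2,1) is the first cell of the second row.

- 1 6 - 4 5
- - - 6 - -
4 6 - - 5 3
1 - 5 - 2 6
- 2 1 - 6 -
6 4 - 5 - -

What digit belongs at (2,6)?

(3,3) = 2: row 3 has {3,4,5,6}; col 3 has {1,5,6}; box has {1,4,5,6} → only 2 remains.
(3,4) = 1: row 3 has {2,3,4,5,6}; col 4 has {5,6}; box has {2,3,5,6} → only 1 remains.
(4,2) = 3: row 4 has {1,2,5,6}; col 2 has {1,2,4,6}; box has {1,2,4,5,6} → only 3 remains.
(4,4) = 4: row 4 has {1,2,3,5,6}; col 4 has {1,5,6}; box has {1,2,3,5,6} → only 4 remains.
(5,4) = 3: row 5 has {1,2,6}; col 4 has {1,4,5,6}; box has {5,6} → only 3 remains.
(5,6) = 4: row 5 has {1,2,3,6}; col 6 has {3,5,6}; box has {3,5,6} → only 4 remains.
(6,3) = 3: row 6 has {4,5,6}; col 3 has {1,2,5,6}; box has {1,2,4,6} → only 3 remains.
(6,5) = 1: row 6 has {3,4,5,6}; col 5 has {2,4,5,6}; box has {3,4,5,6} → only 1 remains.
(6,6) = 2: row 6 has {1,3,4,5,6}; col 6 has {3,4,5,6}; box has {1,3,4,5,6} → only 2 remains.
(1,4) = 2: row 1 has {1,4,5,6}; col 4 has {1,3,4,5,6}; box has {4,5,6} → only 2 remains.
(2,2) = 5: row 2 has {6}; col 2 has {1,2,3,4,6}; box has {1,6} → only 5 remains.
(2,3) = 4: row 2 has {5,6}; col 3 has {1,2,3,5,6}; box has {1,5,6} → only 4 remains.
(2,5) = 3: row 2 has {4,5,6}; col 5 has {1,2,4,5,6}; box has {2,4,5,6} → only 3 remains.
(2,6) = 1: row 2 has {3,4,5,6}; col 6 has {2,3,4,5,6}; box has {2,3,4,5,6} → only 1 remains.

1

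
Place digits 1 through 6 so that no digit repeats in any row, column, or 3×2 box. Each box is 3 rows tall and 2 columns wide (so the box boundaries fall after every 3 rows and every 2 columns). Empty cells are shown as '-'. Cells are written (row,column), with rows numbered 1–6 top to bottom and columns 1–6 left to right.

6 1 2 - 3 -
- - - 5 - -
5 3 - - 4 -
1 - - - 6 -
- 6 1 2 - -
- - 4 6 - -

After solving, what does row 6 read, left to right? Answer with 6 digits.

354621

(1,4) = 4: row 1 has {1,2,3,6}; col 4 has {2,5,6}; box has {2,5} → only 4 remains.
(1,6) = 5: row 1 has {1,2,3,4,6}; col 6 has {}; box has {3,4} → only 5 remains.
(3,3) = 6: row 3 has {3,4,5}; col 3 has {1,2,4}; box has {2,4,5} → only 6 remains.
(3,4) = 1: row 3 has {3,4,5,6}; col 4 has {2,4,5,6}; box has {2,4,5,6} → only 1 remains.
(3,6) = 2: row 3 has {1,3,4,5,6}; col 6 has {5}; box has {3,4,5} → only 2 remains.
(4,4) = 3: row 4 has {1,6}; col 4 has {1,2,4,5,6}; box has {1,2,4,6} → only 3 remains.
(4,6) = 4: row 4 has {1,3,6}; col 6 has {2,5}; box has {6} → only 4 remains.
(5,5) = 5: row 5 has {1,2,6}; col 5 has {3,4,6}; box has {4,6} → only 5 remains.
(5,6) = 3: row 5 has {1,2,5,6}; col 6 has {2,4,5}; box has {4,5,6} → only 3 remains.
(6,6) = 1: row 6 has {4,6}; col 6 has {2,3,4,5}; box has {3,4,5,6} → only 1 remains.
(2,3) = 3: row 2 has {5}; col 3 has {1,2,4,6}; box has {1,2,4,5,6} → only 3 remains.
(2,5) = 1: row 2 has {3,5}; col 5 has {3,4,5,6}; box has {2,3,4,5} → only 1 remains.
(2,6) = 6: row 2 has {1,3,5}; col 6 has {1,2,3,4,5}; box has {1,2,3,4,5} → only 6 remains.
(4,3) = 5: row 4 has {1,3,4,6}; col 3 has {1,2,3,4,6}; box has {1,2,3,4,6} → only 5 remains.
(5,1) = 4: row 5 has {1,2,3,5,6}; col 1 has {1,5,6}; box has {1,6} → only 4 remains.
(6,5) = 2: row 6 has {1,4,6}; col 5 has {1,3,4,5,6}; box has {1,3,4,5,6} → only 2 remains.
(2,1) = 2: row 2 has {1,3,5,6}; col 1 has {1,4,5,6}; box has {1,3,5,6} → only 2 remains.
(2,2) = 4: row 2 has {1,2,3,5,6}; col 2 has {1,3,6}; box has {1,2,3,5,6} → only 4 remains.
(4,2) = 2: row 4 has {1,3,4,5,6}; col 2 has {1,3,4,6}; box has {1,4,6} → only 2 remains.
(6,1) = 3: row 6 has {1,2,4,6}; col 1 has {1,2,4,5,6}; box has {1,2,4,6} → only 3 remains.
(6,2) = 5: row 6 has {1,2,3,4,6}; col 2 has {1,2,3,4,6}; box has {1,2,3,4,6} → only 5 remains.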